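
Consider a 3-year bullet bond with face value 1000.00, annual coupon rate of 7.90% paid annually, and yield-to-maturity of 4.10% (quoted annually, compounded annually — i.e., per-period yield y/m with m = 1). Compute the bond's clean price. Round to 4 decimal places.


Answer: Price = 1105.2536

Derivation:
Coupon per period c = face * coupon_rate / m = 79.000000
Periods per year m = 1; per-period yield y/m = 0.041000
Number of cashflows N = 3
Cashflows (t years, CF_t, discount factor 1/(1+y/m)^(m*t), PV):
  t = 1.0000: CF_t = 79.000000, DF = 0.960615, PV = 75.888569
  t = 2.0000: CF_t = 79.000000, DF = 0.922781, PV = 72.899682
  t = 3.0000: CF_t = 1079.000000, DF = 0.886437, PV = 956.465382
Price P = sum_t PV_t = 1105.253633


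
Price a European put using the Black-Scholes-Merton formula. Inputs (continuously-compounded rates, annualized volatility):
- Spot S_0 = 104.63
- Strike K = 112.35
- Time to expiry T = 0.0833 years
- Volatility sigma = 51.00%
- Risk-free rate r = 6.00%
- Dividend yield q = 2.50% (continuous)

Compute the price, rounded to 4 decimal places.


Answer: Price = 10.6997

Derivation:
d1 = (ln(S/K) + (r - q + 0.5*sigma^2) * T) / (sigma * sqrt(T)) = -0.39023110
d2 = d1 - sigma * sqrt(T) = -0.53742597
exp(-rT) = 0.99501447; exp(-qT) = 0.99791967
P = K * exp(-rT) * N(-d2) - S_0 * exp(-qT) * N(-d1)
N(-d1) = 0.65181717; N(-d2) = 0.70451330
P = 112.3500 * 0.99501447 * 0.70451330 - 104.6300 * 0.99791967 * 0.65181717 = 10.6997


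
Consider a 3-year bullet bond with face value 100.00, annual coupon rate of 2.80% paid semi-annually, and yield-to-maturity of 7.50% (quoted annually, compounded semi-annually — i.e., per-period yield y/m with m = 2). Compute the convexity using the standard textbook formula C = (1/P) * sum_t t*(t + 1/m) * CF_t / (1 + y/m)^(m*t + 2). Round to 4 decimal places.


Coupon per period c = face * coupon_rate / m = 1.400000
Periods per year m = 2; per-period yield y/m = 0.037500
Number of cashflows N = 6
Cashflows (t years, CF_t, discount factor 1/(1+y/m)^(m*t), PV):
  t = 0.5000: CF_t = 1.400000, DF = 0.963855, PV = 1.349398
  t = 1.0000: CF_t = 1.400000, DF = 0.929017, PV = 1.300624
  t = 1.5000: CF_t = 1.400000, DF = 0.895438, PV = 1.253614
  t = 2.0000: CF_t = 1.400000, DF = 0.863073, PV = 1.208302
  t = 2.5000: CF_t = 1.400000, DF = 0.831878, PV = 1.164629
  t = 3.0000: CF_t = 101.400000, DF = 0.801810, PV = 81.303515
Price P = sum_t PV_t = 87.580082
Convexity numerator sum_t t*(t + 1/m) * CF_t / (1+y/m)^(m*t + 2):
  t = 0.5000: term = 0.626807
  t = 1.0000: term = 1.812453
  t = 1.5000: term = 3.493886
  t = 2.0000: term = 5.612669
  t = 2.5000: term = 8.114702
  t = 3.0000: term = 793.089885
Convexity = (1/P) * sum = 812.750402 / 87.580082 = 9.280083

Answer: Convexity = 9.2801


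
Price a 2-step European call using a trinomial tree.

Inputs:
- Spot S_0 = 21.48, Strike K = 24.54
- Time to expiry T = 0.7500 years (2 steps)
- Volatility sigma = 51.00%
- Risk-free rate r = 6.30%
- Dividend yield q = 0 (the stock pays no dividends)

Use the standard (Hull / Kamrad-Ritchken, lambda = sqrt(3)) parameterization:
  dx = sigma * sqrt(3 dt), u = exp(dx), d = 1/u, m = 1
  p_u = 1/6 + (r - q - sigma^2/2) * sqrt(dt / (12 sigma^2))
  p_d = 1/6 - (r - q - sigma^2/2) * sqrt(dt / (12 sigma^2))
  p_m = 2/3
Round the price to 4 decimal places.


Answer: Price = V(0,0) = 3.0155

Derivation:
dt = T/N = 0.375000; dx = sigma*sqrt(3*dt) = 0.540937
u = exp(dx) = 1.717615; d = 1/u = 0.582203
p_u = 0.143426, p_m = 0.666667, p_d = 0.189908
Discount per step: exp(-r*dt) = 0.976652
Stock lattice S(k, j) with j the centered position index:
  k=0: S(0,+0) = 21.4800
  k=1: S(1,-1) = 12.5057; S(1,+0) = 21.4800; S(1,+1) = 36.8944
  k=2: S(2,-2) = 7.2809; S(2,-1) = 12.5057; S(2,+0) = 21.4800; S(2,+1) = 36.8944; S(2,+2) = 63.3703
Terminal payoffs V(N, j) = max(S_T - K, 0):
  V(2,-2) = 0.000000; V(2,-1) = 0.000000; V(2,+0) = 0.000000; V(2,+1) = 12.354370; V(2,+2) = 38.830322
Backward induction: V(k, j) = exp(-r*dt) * [p_u * V(k+1, j+1) + p_m * V(k+1, j) + p_d * V(k+1, j-1)]
  V(1,-1) = exp(-r*dt) * [p_u*0.000000 + p_m*0.000000 + p_d*0.000000] = 0.000000
  V(1,+0) = exp(-r*dt) * [p_u*12.354370 + p_m*0.000000 + p_d*0.000000] = 1.730563
  V(1,+1) = exp(-r*dt) * [p_u*38.830322 + p_m*12.354370 + p_d*0.000000] = 13.483181
  V(0,+0) = exp(-r*dt) * [p_u*13.483181 + p_m*1.730563 + p_d*0.000000] = 3.015456


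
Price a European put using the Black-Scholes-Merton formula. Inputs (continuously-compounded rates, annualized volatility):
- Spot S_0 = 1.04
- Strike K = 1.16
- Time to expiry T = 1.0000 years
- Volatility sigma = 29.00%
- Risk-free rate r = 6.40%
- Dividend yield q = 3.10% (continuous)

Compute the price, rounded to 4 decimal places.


d1 = (ln(S/K) + (r - q + 0.5*sigma^2) * T) / (sigma * sqrt(T)) = -0.11775618
d2 = d1 - sigma * sqrt(T) = -0.40775618
exp(-rT) = 0.93800500; exp(-qT) = 0.96947557
P = K * exp(-rT) * N(-d2) - S_0 * exp(-qT) * N(-d1)
N(-d1) = 0.54686957; N(-d2) = 0.65827366
P = 1.1600 * 0.93800500 * 0.65827366 - 1.0400 * 0.96947557 * 0.54686957 = 0.1649

Answer: Price = 0.1649


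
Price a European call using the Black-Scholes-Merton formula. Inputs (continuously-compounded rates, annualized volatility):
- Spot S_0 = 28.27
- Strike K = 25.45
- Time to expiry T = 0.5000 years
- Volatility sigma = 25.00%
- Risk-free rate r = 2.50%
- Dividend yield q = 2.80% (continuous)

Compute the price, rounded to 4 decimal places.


Answer: Price = 3.5489

Derivation:
d1 = (ln(S/K) + (r - q + 0.5*sigma^2) * T) / (sigma * sqrt(T)) = 0.67435602
d2 = d1 - sigma * sqrt(T) = 0.49757932
exp(-rT) = 0.98757780; exp(-qT) = 0.98609754
C = S_0 * exp(-qT) * N(d1) - K * exp(-rT) * N(d2)
N(d1) = 0.74995750; N(d2) = 0.69060971
C = 28.2700 * 0.98609754 * 0.74995750 - 25.4500 * 0.98757780 * 0.69060971 = 3.5489


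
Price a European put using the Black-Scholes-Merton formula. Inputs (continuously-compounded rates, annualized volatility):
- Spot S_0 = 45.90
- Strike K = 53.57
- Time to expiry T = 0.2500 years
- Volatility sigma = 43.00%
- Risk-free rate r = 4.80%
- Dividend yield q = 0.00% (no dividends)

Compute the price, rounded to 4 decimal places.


Answer: Price = 8.6374

Derivation:
d1 = (ln(S/K) + (r - q + 0.5*sigma^2) * T) / (sigma * sqrt(T)) = -0.55540276
d2 = d1 - sigma * sqrt(T) = -0.77040276
exp(-rT) = 0.98807171; exp(-qT) = 1.00000000
P = K * exp(-rT) * N(-d2) - S_0 * exp(-qT) * N(-d1)
N(-d1) = 0.71069040; N(-d2) = 0.77946949
P = 53.5700 * 0.98807171 * 0.77946949 - 45.9000 * 1.00000000 * 0.71069040 = 8.6374


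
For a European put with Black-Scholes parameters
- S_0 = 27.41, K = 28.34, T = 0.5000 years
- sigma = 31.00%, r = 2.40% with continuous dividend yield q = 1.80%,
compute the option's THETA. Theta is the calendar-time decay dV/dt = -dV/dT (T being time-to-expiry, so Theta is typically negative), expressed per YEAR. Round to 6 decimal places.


d1 = -0.0289289882; d2 = -0.2481320903
phi(d1) = 0.3987753806; exp(-qT) = 0.9910403788; exp(-rT) = 0.9880717129
Theta = -S*exp(-qT)*phi(d1)*sigma/(2*sqrt(T)) + r*K*exp(-rT)*N(-d2) - q*S*exp(-qT)*N(-d1)
N(-d1) = 0.5115393870; N(-d2) = 0.5979838963; sqrt(T) = 0.7071067812
Term 1 = -27.4100 * 0.9910403788 * 0.3987753806 * 0.3100 / (2 * 0.7071067812) = -2.3745177448
Term 2 = 0.0240 * 28.3400 * 0.9880717129 * 0.5979838963 = 0.4018731976
Term 3 = -0.0180 * 27.4100 * 0.9910403788 * 0.5115393870 = -0.2501220440
Theta = -2.3745177448 + (0.4018731976) + (-0.2501220440) = -2.222767

Answer: Theta = -2.222767


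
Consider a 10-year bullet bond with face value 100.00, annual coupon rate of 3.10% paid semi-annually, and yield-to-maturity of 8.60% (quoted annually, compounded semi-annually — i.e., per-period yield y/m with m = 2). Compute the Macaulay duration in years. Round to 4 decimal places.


Coupon per period c = face * coupon_rate / m = 1.550000
Periods per year m = 2; per-period yield y/m = 0.043000
Number of cashflows N = 20
Cashflows (t years, CF_t, discount factor 1/(1+y/m)^(m*t), PV):
  t = 0.5000: CF_t = 1.550000, DF = 0.958773, PV = 1.486098
  t = 1.0000: CF_t = 1.550000, DF = 0.919245, PV = 1.424830
  t = 1.5000: CF_t = 1.550000, DF = 0.881347, PV = 1.366088
  t = 2.0000: CF_t = 1.550000, DF = 0.845012, PV = 1.309768
  t = 2.5000: CF_t = 1.550000, DF = 0.810174, PV = 1.255770
  t = 3.0000: CF_t = 1.550000, DF = 0.776773, PV = 1.203998
  t = 3.5000: CF_t = 1.550000, DF = 0.744749, PV = 1.154361
  t = 4.0000: CF_t = 1.550000, DF = 0.714045, PV = 1.106770
  t = 4.5000: CF_t = 1.550000, DF = 0.684607, PV = 1.061141
  t = 5.0000: CF_t = 1.550000, DF = 0.656382, PV = 1.017393
  t = 5.5000: CF_t = 1.550000, DF = 0.629322, PV = 0.975448
  t = 6.0000: CF_t = 1.550000, DF = 0.603376, PV = 0.935233
  t = 6.5000: CF_t = 1.550000, DF = 0.578501, PV = 0.896676
  t = 7.0000: CF_t = 1.550000, DF = 0.554651, PV = 0.859709
  t = 7.5000: CF_t = 1.550000, DF = 0.531784, PV = 0.824265
  t = 8.0000: CF_t = 1.550000, DF = 0.509860, PV = 0.790283
  t = 8.5000: CF_t = 1.550000, DF = 0.488840, PV = 0.757702
  t = 9.0000: CF_t = 1.550000, DF = 0.468687, PV = 0.726464
  t = 9.5000: CF_t = 1.550000, DF = 0.449364, PV = 0.696514
  t = 10.0000: CF_t = 101.550000, DF = 0.430838, PV = 43.751582
Price P = sum_t PV_t = 63.600094
Macaulay numerator sum_t t * PV_t:
  t * PV_t at t = 0.5000: 0.743049
  t * PV_t at t = 1.0000: 1.424830
  t * PV_t at t = 1.5000: 2.049132
  t * PV_t at t = 2.0000: 2.619537
  t * PV_t at t = 2.5000: 3.139425
  t * PV_t at t = 3.0000: 3.611995
  t * PV_t at t = 3.5000: 4.040263
  t * PV_t at t = 4.0000: 4.427078
  t * PV_t at t = 4.5000: 4.775133
  t * PV_t at t = 5.0000: 5.086963
  t * PV_t at t = 5.5000: 5.364966
  t * PV_t at t = 6.0000: 5.611400
  t * PV_t at t = 6.5000: 5.828396
  t * PV_t at t = 7.0000: 6.017962
  t * PV_t at t = 7.5000: 6.181991
  t * PV_t at t = 8.0000: 6.322266
  t * PV_t at t = 8.5000: 6.440467
  t * PV_t at t = 9.0000: 6.538177
  t * PV_t at t = 9.5000: 6.616883
  t * PV_t at t = 10.0000: 437.515818
Macaulay duration D = (sum_t t * PV_t) / P = 524.355730 / 63.600094 = 8.244575

Answer: Macaulay duration = 8.2446 years


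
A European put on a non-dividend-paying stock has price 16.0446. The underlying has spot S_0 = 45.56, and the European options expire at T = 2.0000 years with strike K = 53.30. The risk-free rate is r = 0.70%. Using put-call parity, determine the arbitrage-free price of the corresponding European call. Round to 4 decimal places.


Put-call parity: C - P = S_0 * exp(-qT) - K * exp(-rT).
S_0 * exp(-qT) = 45.5600 * 1.00000000 = 45.56000000
K * exp(-rT) = 53.3000 * 0.98609754 = 52.55899911
C = P + S*exp(-qT) - K*exp(-rT)
C = 16.0446 + 45.56000000 - 52.55899911 = 9.0456

Answer: Call price = 9.0456


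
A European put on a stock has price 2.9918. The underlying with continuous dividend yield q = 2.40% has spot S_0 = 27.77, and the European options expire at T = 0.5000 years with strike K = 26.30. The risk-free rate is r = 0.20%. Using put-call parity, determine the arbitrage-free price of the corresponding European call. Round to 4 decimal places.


Put-call parity: C - P = S_0 * exp(-qT) - K * exp(-rT).
S_0 * exp(-qT) = 27.7700 * 0.98807171 = 27.43875147
K * exp(-rT) = 26.3000 * 0.99900050 = 26.27371315
C = P + S*exp(-qT) - K*exp(-rT)
C = 2.9918 + 27.43875147 - 26.27371315 = 4.1568

Answer: Call price = 4.1568


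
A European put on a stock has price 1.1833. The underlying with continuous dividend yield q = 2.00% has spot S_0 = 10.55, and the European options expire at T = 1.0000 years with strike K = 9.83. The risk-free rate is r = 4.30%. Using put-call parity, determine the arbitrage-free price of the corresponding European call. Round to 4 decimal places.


Answer: Call price = 2.1081

Derivation:
Put-call parity: C - P = S_0 * exp(-qT) - K * exp(-rT).
S_0 * exp(-qT) = 10.5500 * 0.98019867 = 10.34109600
K * exp(-rT) = 9.8300 * 0.95791139 = 9.41626896
C = P + S*exp(-qT) - K*exp(-rT)
C = 1.1833 + 10.34109600 - 9.41626896 = 2.1081


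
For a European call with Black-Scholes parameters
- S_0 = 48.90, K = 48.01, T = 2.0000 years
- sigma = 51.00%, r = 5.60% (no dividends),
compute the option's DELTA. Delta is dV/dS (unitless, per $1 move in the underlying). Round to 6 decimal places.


Answer: Delta = 0.705876

Derivation:
d1 = 0.5413776920; d2 = -0.1798712248
phi(d1) = 0.3445612412; exp(-qT) = 1.0000000000; exp(-rT) = 0.8940442575
N(d1) = 0.7058763600
Delta = exp(-qT) * N(d1) = 1.0000000000 * 0.7058763600 = 0.705876


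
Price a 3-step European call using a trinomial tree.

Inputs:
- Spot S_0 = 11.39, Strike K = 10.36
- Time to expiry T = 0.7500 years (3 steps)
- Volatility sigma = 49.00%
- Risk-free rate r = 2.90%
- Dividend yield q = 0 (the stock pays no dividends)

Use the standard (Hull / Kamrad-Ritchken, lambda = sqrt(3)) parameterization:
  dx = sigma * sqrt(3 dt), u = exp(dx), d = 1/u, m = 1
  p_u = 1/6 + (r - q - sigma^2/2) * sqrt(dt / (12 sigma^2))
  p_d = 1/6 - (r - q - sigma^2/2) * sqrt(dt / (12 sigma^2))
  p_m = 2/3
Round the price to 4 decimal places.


Answer: Price = V(0,0) = 2.4757

Derivation:
dt = T/N = 0.250000; dx = sigma*sqrt(3*dt) = 0.424352
u = exp(dx) = 1.528600; d = 1/u = 0.654193
p_u = 0.139846, p_m = 0.666667, p_d = 0.193487
Discount per step: exp(-r*dt) = 0.992776
Stock lattice S(k, j) with j the centered position index:
  k=0: S(0,+0) = 11.3900
  k=1: S(1,-1) = 7.4513; S(1,+0) = 11.3900; S(1,+1) = 17.4108
  k=2: S(2,-2) = 4.8746; S(2,-1) = 7.4513; S(2,+0) = 11.3900; S(2,+1) = 17.4108; S(2,+2) = 26.6141
  k=3: S(3,-3) = 3.1889; S(3,-2) = 4.8746; S(3,-1) = 7.4513; S(3,+0) = 11.3900; S(3,+1) = 17.4108; S(3,+2) = 26.6141; S(3,+3) = 40.6823
Terminal payoffs V(N, j) = max(S_T - K, 0):
  V(3,-3) = 0.000000; V(3,-2) = 0.000000; V(3,-1) = 0.000000; V(3,+0) = 1.030000; V(3,+1) = 7.050757; V(3,+2) = 16.254087; V(3,+3) = 30.322301
Backward induction: V(k, j) = exp(-r*dt) * [p_u * V(k+1, j+1) + p_m * V(k+1, j) + p_d * V(k+1, j-1)]
  V(2,-2) = exp(-r*dt) * [p_u*0.000000 + p_m*0.000000 + p_d*0.000000] = 0.000000
  V(2,-1) = exp(-r*dt) * [p_u*1.030000 + p_m*0.000000 + p_d*0.000000] = 0.143001
  V(2,+0) = exp(-r*dt) * [p_u*7.050757 + p_m*1.030000 + p_d*0.000000] = 1.660606
  V(2,+1) = exp(-r*dt) * [p_u*16.254087 + p_m*7.050757 + p_d*1.030000] = 7.121056
  V(2,+2) = exp(-r*dt) * [p_u*30.322301 + p_m*16.254087 + p_d*7.050757] = 16.321987
  V(1,-1) = exp(-r*dt) * [p_u*1.660606 + p_m*0.143001 + p_d*0.000000] = 0.325198
  V(1,+0) = exp(-r*dt) * [p_u*7.121056 + p_m*1.660606 + p_d*0.143001] = 2.115203
  V(1,+1) = exp(-r*dt) * [p_u*16.321987 + p_m*7.121056 + p_d*1.660606] = 7.298144
  V(0,+0) = exp(-r*dt) * [p_u*7.298144 + p_m*2.115203 + p_d*0.325198] = 2.475662


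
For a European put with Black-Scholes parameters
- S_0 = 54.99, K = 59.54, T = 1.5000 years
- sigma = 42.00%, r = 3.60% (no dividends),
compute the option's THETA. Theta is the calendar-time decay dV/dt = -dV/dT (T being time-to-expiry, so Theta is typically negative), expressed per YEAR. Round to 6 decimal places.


Answer: Theta = -2.421277

Derivation:
d1 = 0.2076292386; d2 = -0.3067636074
phi(d1) = 0.3904351145; exp(-qT) = 1.0000000000; exp(-rT) = 0.9474321065
Theta = -S*exp(-qT)*phi(d1)*sigma/(2*sqrt(T)) + r*K*exp(-rT)*N(-d2) - q*S*exp(-qT)*N(-d1)
N(-d1) = 0.4177592364; N(-d2) = 0.6204883447; sqrt(T) = 1.2247448714
Term 1 = -54.9900 * 1.0000000000 * 0.3904351145 * 0.4200 / (2 * 1.2247448714) = -3.6813427547
Term 2 = 0.0360 * 59.5400 * 0.9474321065 * 0.6204883447 = 1.2600653149
Term 3 = 0 (no dividend yield, q = 0)
Theta = -3.6813427547 + (1.2600653149) + (0.0000000000) = -2.421277


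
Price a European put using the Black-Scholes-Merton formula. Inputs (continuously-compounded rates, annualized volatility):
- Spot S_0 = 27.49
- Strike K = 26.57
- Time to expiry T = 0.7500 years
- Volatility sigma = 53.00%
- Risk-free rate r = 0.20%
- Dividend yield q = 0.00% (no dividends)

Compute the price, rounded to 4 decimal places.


Answer: Price = 4.4373

Derivation:
d1 = (ln(S/K) + (r - q + 0.5*sigma^2) * T) / (sigma * sqrt(T)) = 0.30692603
d2 = d1 - sigma * sqrt(T) = -0.15206743
exp(-rT) = 0.99850112; exp(-qT) = 1.00000000
P = K * exp(-rT) * N(-d2) - S_0 * exp(-qT) * N(-d1)
N(-d1) = 0.37944984; N(-d2) = 0.56043312
P = 26.5700 * 0.99850112 * 0.56043312 - 27.4900 * 1.00000000 * 0.37944984 = 4.4373


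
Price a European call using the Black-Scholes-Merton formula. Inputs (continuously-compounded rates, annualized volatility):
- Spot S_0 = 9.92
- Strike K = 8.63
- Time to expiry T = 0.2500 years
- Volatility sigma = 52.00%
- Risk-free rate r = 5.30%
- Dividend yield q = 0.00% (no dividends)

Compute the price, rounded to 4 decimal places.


Answer: Price = 1.8136

Derivation:
d1 = (ln(S/K) + (r - q + 0.5*sigma^2) * T) / (sigma * sqrt(T)) = 0.71676314
d2 = d1 - sigma * sqrt(T) = 0.45676314
exp(-rT) = 0.98683739; exp(-qT) = 1.00000000
C = S_0 * exp(-qT) * N(d1) - K * exp(-rT) * N(d2)
N(d1) = 0.76323987; N(d2) = 0.67607935
C = 9.9200 * 1.00000000 * 0.76323987 - 8.6300 * 0.98683739 * 0.67607935 = 1.8136


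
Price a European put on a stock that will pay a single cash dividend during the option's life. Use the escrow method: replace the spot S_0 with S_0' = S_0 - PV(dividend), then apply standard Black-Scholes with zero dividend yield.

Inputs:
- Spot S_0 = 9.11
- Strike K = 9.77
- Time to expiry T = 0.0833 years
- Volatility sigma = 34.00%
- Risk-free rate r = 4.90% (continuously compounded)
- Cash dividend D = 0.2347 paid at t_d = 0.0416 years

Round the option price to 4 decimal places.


Answer: Price = 0.9400

Derivation:
PV(D) = D * exp(-r * t_d) = 0.2347 * 0.99796368 = 0.23422207
S_0' = S_0 - PV(D) = 9.1100 - 0.23422207 = 8.87577793
d1 = (ln(S_0'/K) + (r + sigma^2/2)*T) / (sigma*sqrt(T)) = -0.88753814
d2 = d1 - sigma*sqrt(T) = -0.98566805
exp(-rT) = 0.99592662
N(-d1) = 0.81260538; N(-d2) = 0.83785198
P = K * exp(-rT) * N(-d2) - S_0' * N(-d1) = 9.7700 * 0.99592662 * 0.83785198 - 8.87577793 * 0.81260538 = 0.9400


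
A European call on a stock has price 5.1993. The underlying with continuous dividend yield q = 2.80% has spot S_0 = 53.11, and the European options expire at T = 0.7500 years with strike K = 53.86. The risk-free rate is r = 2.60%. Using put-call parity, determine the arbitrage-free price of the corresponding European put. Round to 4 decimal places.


Put-call parity: C - P = S_0 * exp(-qT) - K * exp(-rT).
S_0 * exp(-qT) = 53.1100 * 0.97921896 = 52.00631921
K * exp(-rT) = 53.8600 * 0.98068890 = 52.81990389
P = C - S*exp(-qT) + K*exp(-rT)
P = 5.1993 - 52.00631921 + 52.81990389 = 6.0129

Answer: Put price = 6.0129


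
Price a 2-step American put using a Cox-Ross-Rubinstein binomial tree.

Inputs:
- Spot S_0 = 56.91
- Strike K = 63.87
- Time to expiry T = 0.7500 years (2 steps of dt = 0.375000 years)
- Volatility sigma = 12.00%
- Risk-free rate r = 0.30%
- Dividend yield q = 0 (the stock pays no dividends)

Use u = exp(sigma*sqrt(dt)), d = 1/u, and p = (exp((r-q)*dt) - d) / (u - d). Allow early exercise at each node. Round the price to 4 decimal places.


dt = T/N = 0.375000
u = exp(sigma*sqrt(dt)) = 1.076252; d = 1/u = 0.929150
p = (exp((r-q)*dt) - d) / (u - d) = 0.489289
Discount per step: exp(-r*dt) = 0.998876
Stock lattice S(k, i) with i counting down-moves:
  k=0: S(0,0) = 56.9100
  k=1: S(1,0) = 61.2495; S(1,1) = 52.8779
  k=2: S(2,0) = 65.9199; S(2,1) = 56.9100; S(2,2) = 49.1316
Terminal payoffs V(N, i) = max(K - S_T, 0):
  V(2,0) = 0.000000; V(2,1) = 6.960000; V(2,2) = 14.738436
Backward induction: V(k, i) = exp(-r*dt) * [p * V(k+1, i) + (1-p) * V(k+1, i+1)]; then take max(V_cont, immediate exercise) for American.
  V(1,0) = exp(-r*dt) * [p*0.000000 + (1-p)*6.960000] = 3.550551; exercise = 2.620495; V(1,0) = max -> 3.550551
  V(1,1) = exp(-r*dt) * [p*6.960000 + (1-p)*14.738436] = 10.920239; exercise = 10.992053; V(1,1) = max -> 10.992053
  V(0,0) = exp(-r*dt) * [p*3.550551 + (1-p)*10.992053] = 7.342741; exercise = 6.960000; V(0,0) = max -> 7.342741

Answer: Price = V(0,0) = 7.3427


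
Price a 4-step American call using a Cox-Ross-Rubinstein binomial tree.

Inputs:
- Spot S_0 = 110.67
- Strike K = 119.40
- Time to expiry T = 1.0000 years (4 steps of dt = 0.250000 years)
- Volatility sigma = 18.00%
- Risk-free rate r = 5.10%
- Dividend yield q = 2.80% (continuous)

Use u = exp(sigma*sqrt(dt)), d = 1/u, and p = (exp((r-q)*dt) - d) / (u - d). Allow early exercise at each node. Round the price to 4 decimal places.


Answer: Price = V(0,0) = 5.7416

Derivation:
dt = T/N = 0.250000
u = exp(sigma*sqrt(dt)) = 1.094174; d = 1/u = 0.913931
p = (exp((r-q)*dt) - d) / (u - d) = 0.509508
Discount per step: exp(-r*dt) = 0.987331
Stock lattice S(k, i) with i counting down-moves:
  k=0: S(0,0) = 110.6700
  k=1: S(1,0) = 121.0923; S(1,1) = 101.1448
  k=2: S(2,0) = 132.4960; S(2,1) = 110.6700; S(2,2) = 92.4394
  k=3: S(3,0) = 144.9738; S(3,1) = 121.0923; S(3,2) = 101.1448; S(3,3) = 84.4832
  k=4: S(4,0) = 158.6266; S(4,1) = 132.4960; S(4,2) = 110.6700; S(4,3) = 92.4394; S(4,4) = 77.2118
Terminal payoffs V(N, i) = max(S_T - K, 0):
  V(4,0) = 39.226566; V(4,1) = 13.096046; V(4,2) = 0.000000; V(4,3) = 0.000000; V(4,4) = 0.000000
Backward induction: V(k, i) = exp(-r*dt) * [p * V(k+1, i) + (1-p) * V(k+1, i+1)]; then take max(V_cont, immediate exercise) for American.
  V(3,0) = exp(-r*dt) * [p*39.226566 + (1-p)*13.096046] = 26.075179; exercise = 25.573766; V(3,0) = max -> 26.075179
  V(3,1) = exp(-r*dt) * [p*13.096046 + (1-p)*0.000000] = 6.588011; exercise = 1.692268; V(3,1) = max -> 6.588011
  V(3,2) = exp(-r*dt) * [p*0.000000 + (1-p)*0.000000] = 0.000000; exercise = 0.000000; V(3,2) = max -> 0.000000
  V(3,3) = exp(-r*dt) * [p*0.000000 + (1-p)*0.000000] = 0.000000; exercise = 0.000000; V(3,3) = max -> 0.000000
  V(2,0) = exp(-r*dt) * [p*26.075179 + (1-p)*6.588011] = 16.307634; exercise = 13.096046; V(2,0) = max -> 16.307634
  V(2,1) = exp(-r*dt) * [p*6.588011 + (1-p)*0.000000] = 3.314121; exercise = 0.000000; V(2,1) = max -> 3.314121
  V(2,2) = exp(-r*dt) * [p*0.000000 + (1-p)*0.000000] = 0.000000; exercise = 0.000000; V(2,2) = max -> 0.000000
  V(1,0) = exp(-r*dt) * [p*16.307634 + (1-p)*3.314121] = 9.808566; exercise = 1.692268; V(1,0) = max -> 9.808566
  V(1,1) = exp(-r*dt) * [p*3.314121 + (1-p)*0.000000] = 1.667180; exercise = 0.000000; V(1,1) = max -> 1.667180
  V(0,0) = exp(-r*dt) * [p*9.808566 + (1-p)*1.667180] = 5.741610; exercise = 0.000000; V(0,0) = max -> 5.741610


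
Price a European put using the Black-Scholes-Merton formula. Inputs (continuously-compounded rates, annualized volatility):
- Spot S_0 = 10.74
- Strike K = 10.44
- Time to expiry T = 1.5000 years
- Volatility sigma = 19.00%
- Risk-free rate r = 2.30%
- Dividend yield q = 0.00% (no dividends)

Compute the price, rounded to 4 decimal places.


d1 = (ln(S/K) + (r - q + 0.5*sigma^2) * T) / (sigma * sqrt(T)) = 0.38635547
d2 = d1 - sigma * sqrt(T) = 0.15365394
exp(-rT) = 0.96608834; exp(-qT) = 1.00000000
P = K * exp(-rT) * N(-d2) - S_0 * exp(-qT) * N(-d1)
N(-d1) = 0.34961671; N(-d2) = 0.43894130
P = 10.4400 * 0.96608834 * 0.43894130 - 10.7400 * 1.00000000 * 0.34961671 = 0.6723

Answer: Price = 0.6723


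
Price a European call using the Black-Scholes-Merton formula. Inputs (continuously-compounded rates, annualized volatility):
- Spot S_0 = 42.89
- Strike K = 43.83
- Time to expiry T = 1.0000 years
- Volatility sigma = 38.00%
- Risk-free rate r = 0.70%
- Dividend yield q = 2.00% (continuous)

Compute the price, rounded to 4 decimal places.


Answer: Price = 5.7317

Derivation:
d1 = (ln(S/K) + (r - q + 0.5*sigma^2) * T) / (sigma * sqrt(T)) = 0.09873733
d2 = d1 - sigma * sqrt(T) = -0.28126267
exp(-rT) = 0.99302444; exp(-qT) = 0.98019867
C = S_0 * exp(-qT) * N(d1) - K * exp(-rT) * N(d2)
N(d1) = 0.53932658; N(d2) = 0.38925447
C = 42.8900 * 0.98019867 * 0.53932658 - 43.8300 * 0.99302444 * 0.38925447 = 5.7317


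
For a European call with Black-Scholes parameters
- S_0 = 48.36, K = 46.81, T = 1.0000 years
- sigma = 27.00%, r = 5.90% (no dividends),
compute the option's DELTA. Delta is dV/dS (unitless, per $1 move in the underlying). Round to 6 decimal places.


d1 = 0.4741710016; d2 = 0.2041710016
phi(d1) = 0.3565226158; exp(-qT) = 1.0000000000; exp(-rT) = 0.9427067692
N(d1) = 0.6823110148
Delta = exp(-qT) * N(d1) = 1.0000000000 * 0.6823110148 = 0.682311

Answer: Delta = 0.682311


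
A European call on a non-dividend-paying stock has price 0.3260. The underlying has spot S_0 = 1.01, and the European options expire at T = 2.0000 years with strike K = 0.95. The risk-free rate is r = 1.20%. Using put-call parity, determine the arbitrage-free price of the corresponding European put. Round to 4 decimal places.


Answer: Put price = 0.2435

Derivation:
Put-call parity: C - P = S_0 * exp(-qT) - K * exp(-rT).
S_0 * exp(-qT) = 1.0100 * 1.00000000 = 1.01000000
K * exp(-rT) = 0.9500 * 0.97628571 = 0.92747142
P = C - S*exp(-qT) + K*exp(-rT)
P = 0.3260 - 1.01000000 + 0.92747142 = 0.2435


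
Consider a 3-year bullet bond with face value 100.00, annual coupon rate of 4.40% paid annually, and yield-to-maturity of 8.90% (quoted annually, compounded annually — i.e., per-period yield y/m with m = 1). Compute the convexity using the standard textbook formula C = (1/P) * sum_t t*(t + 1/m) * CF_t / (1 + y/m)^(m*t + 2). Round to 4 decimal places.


Answer: Convexity = 9.5222

Derivation:
Coupon per period c = face * coupon_rate / m = 4.400000
Periods per year m = 1; per-period yield y/m = 0.089000
Number of cashflows N = 3
Cashflows (t years, CF_t, discount factor 1/(1+y/m)^(m*t), PV):
  t = 1.0000: CF_t = 4.400000, DF = 0.918274, PV = 4.040404
  t = 2.0000: CF_t = 4.400000, DF = 0.843226, PV = 3.710197
  t = 3.0000: CF_t = 104.400000, DF = 0.774313, PV = 80.838242
Price P = sum_t PV_t = 88.588842
Convexity numerator sum_t t*(t + 1/m) * CF_t / (1+y/m)^(m*t + 2):
  t = 1.0000: term = 6.813951
  t = 2.0000: term = 18.771216
  t = 3.0000: term = 817.979361
Convexity = (1/P) * sum = 843.564529 / 88.588842 = 9.522243


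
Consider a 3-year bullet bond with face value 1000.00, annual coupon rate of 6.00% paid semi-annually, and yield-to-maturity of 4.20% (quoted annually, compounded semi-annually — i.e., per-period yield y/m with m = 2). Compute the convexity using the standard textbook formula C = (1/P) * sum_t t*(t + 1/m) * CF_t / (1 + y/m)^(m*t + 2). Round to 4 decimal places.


Coupon per period c = face * coupon_rate / m = 30.000000
Periods per year m = 2; per-period yield y/m = 0.021000
Number of cashflows N = 6
Cashflows (t years, CF_t, discount factor 1/(1+y/m)^(m*t), PV):
  t = 0.5000: CF_t = 30.000000, DF = 0.979432, PV = 29.382958
  t = 1.0000: CF_t = 30.000000, DF = 0.959287, PV = 28.778607
  t = 1.5000: CF_t = 30.000000, DF = 0.939556, PV = 28.186687
  t = 2.0000: CF_t = 30.000000, DF = 0.920231, PV = 27.606941
  t = 2.5000: CF_t = 30.000000, DF = 0.901304, PV = 27.039119
  t = 3.0000: CF_t = 1030.000000, DF = 0.882766, PV = 909.248875
Price P = sum_t PV_t = 1050.243187
Convexity numerator sum_t t*(t + 1/m) * CF_t / (1+y/m)^(m*t + 2):
  t = 0.5000: term = 14.093343
  t = 1.0000: term = 41.410411
  t = 1.5000: term = 81.117358
  t = 2.0000: term = 132.414885
  t = 2.5000: term = 194.537049
  t = 3.0000: term = 9158.420652
Convexity = (1/P) * sum = 9621.993699 / 1050.243187 = 9.161682

Answer: Convexity = 9.1617


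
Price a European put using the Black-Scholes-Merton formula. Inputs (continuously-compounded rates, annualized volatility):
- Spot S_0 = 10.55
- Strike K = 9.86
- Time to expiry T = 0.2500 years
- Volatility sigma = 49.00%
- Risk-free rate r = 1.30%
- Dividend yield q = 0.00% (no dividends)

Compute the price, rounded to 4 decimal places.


d1 = (ln(S/K) + (r - q + 0.5*sigma^2) * T) / (sigma * sqrt(T)) = 0.41184568
d2 = d1 - sigma * sqrt(T) = 0.16684568
exp(-rT) = 0.99675528; exp(-qT) = 1.00000000
P = K * exp(-rT) * N(-d2) - S_0 * exp(-qT) * N(-d1)
N(-d1) = 0.34022627; N(-d2) = 0.43374574
P = 9.8600 * 0.99675528 * 0.43374574 - 10.5500 * 1.00000000 * 0.34022627 = 0.6735

Answer: Price = 0.6735


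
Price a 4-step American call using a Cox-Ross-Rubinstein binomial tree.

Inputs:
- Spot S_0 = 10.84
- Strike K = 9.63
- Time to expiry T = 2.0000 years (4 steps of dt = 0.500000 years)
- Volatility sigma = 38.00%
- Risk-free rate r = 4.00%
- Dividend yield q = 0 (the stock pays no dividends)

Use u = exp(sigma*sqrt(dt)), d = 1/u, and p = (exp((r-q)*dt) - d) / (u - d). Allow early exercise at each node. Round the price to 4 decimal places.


dt = T/N = 0.500000
u = exp(sigma*sqrt(dt)) = 1.308263; d = 1/u = 0.764372
p = (exp((r-q)*dt) - d) / (u - d) = 0.470368
Discount per step: exp(-r*dt) = 0.980199
Stock lattice S(k, i) with i counting down-moves:
  k=0: S(0,0) = 10.8400
  k=1: S(1,0) = 14.1816; S(1,1) = 8.2858
  k=2: S(2,0) = 18.5532; S(2,1) = 10.8400; S(2,2) = 6.3334
  k=3: S(3,0) = 24.2725; S(3,1) = 14.1816; S(3,2) = 8.2858; S(3,3) = 4.8411
  k=4: S(4,0) = 31.7548; S(4,1) = 18.5532; S(4,2) = 10.8400; S(4,3) = 6.3334; S(4,4) = 3.7004
Terminal payoffs V(N, i) = max(S_T - K, 0):
  V(4,0) = 22.124845; V(4,1) = 8.923235; V(4,2) = 1.210000; V(4,3) = 0.000000; V(4,4) = 0.000000
Backward induction: V(k, i) = exp(-r*dt) * [p * V(k+1, i) + (1-p) * V(k+1, i+1)]; then take max(V_cont, immediate exercise) for American.
  V(3,0) = exp(-r*dt) * [p*22.124845 + (1-p)*8.923235] = 14.833204; exercise = 14.642517; V(3,0) = max -> 14.833204
  V(3,1) = exp(-r*dt) * [p*8.923235 + (1-p)*1.210000] = 4.742262; exercise = 4.551575; V(3,1) = max -> 4.742262
  V(3,2) = exp(-r*dt) * [p*1.210000 + (1-p)*0.000000] = 0.557876; exercise = 0.000000; V(3,2) = max -> 0.557876
  V(3,3) = exp(-r*dt) * [p*0.000000 + (1-p)*0.000000] = 0.000000; exercise = 0.000000; V(3,3) = max -> 0.000000
  V(2,0) = exp(-r*dt) * [p*14.833204 + (1-p)*4.742262] = 9.300832; exercise = 8.923235; V(2,0) = max -> 9.300832
  V(2,1) = exp(-r*dt) * [p*4.742262 + (1-p)*0.557876] = 2.476059; exercise = 1.210000; V(2,1) = max -> 2.476059
  V(2,2) = exp(-r*dt) * [p*0.557876 + (1-p)*0.000000] = 0.257211; exercise = 0.000000; V(2,2) = max -> 0.257211
  V(1,0) = exp(-r*dt) * [p*9.300832 + (1-p)*2.476059] = 5.573622; exercise = 4.551575; V(1,0) = max -> 5.573622
  V(1,1) = exp(-r*dt) * [p*2.476059 + (1-p)*0.257211] = 1.275128; exercise = 0.000000; V(1,1) = max -> 1.275128
  V(0,0) = exp(-r*dt) * [p*5.573622 + (1-p)*1.275128] = 3.231718; exercise = 1.210000; V(0,0) = max -> 3.231718

Answer: Price = V(0,0) = 3.2317


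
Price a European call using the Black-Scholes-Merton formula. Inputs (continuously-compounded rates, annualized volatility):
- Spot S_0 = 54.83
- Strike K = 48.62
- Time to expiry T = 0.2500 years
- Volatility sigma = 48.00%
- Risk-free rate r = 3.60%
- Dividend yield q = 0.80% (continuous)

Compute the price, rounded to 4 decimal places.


d1 = (ln(S/K) + (r - q + 0.5*sigma^2) * T) / (sigma * sqrt(T)) = 0.65001050
d2 = d1 - sigma * sqrt(T) = 0.41001050
exp(-rT) = 0.99104038; exp(-qT) = 0.99800200
C = S_0 * exp(-qT) * N(d1) - K * exp(-rT) * N(d2)
N(d1) = 0.74215728; N(d2) = 0.65910088
C = 54.8300 * 0.99800200 * 0.74215728 - 48.6200 * 0.99104038 * 0.65910088 = 8.8528

Answer: Price = 8.8528


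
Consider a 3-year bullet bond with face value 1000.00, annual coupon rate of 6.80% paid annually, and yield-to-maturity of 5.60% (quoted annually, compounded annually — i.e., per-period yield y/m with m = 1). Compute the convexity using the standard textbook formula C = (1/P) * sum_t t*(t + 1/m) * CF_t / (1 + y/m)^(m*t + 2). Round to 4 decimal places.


Coupon per period c = face * coupon_rate / m = 68.000000
Periods per year m = 1; per-period yield y/m = 0.056000
Number of cashflows N = 3
Cashflows (t years, CF_t, discount factor 1/(1+y/m)^(m*t), PV):
  t = 1.0000: CF_t = 68.000000, DF = 0.946970, PV = 64.393939
  t = 2.0000: CF_t = 68.000000, DF = 0.896752, PV = 60.979109
  t = 3.0000: CF_t = 1068.000000, DF = 0.849197, PV = 906.941966
Price P = sum_t PV_t = 1032.315015
Convexity numerator sum_t t*(t + 1/m) * CF_t / (1+y/m)^(m*t + 2):
  t = 1.0000: term = 115.490737
  t = 2.0000: term = 328.098685
  t = 3.0000: term = 9759.619987
Convexity = (1/P) * sum = 10203.209410 / 1032.315015 = 9.883814

Answer: Convexity = 9.8838


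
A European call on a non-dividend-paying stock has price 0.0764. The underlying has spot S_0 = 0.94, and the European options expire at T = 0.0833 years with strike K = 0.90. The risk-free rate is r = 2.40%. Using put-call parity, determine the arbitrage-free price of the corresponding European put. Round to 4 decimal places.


Put-call parity: C - P = S_0 * exp(-qT) - K * exp(-rT).
S_0 * exp(-qT) = 0.9400 * 1.00000000 = 0.94000000
K * exp(-rT) = 0.9000 * 0.99800280 = 0.89820252
P = C - S*exp(-qT) + K*exp(-rT)
P = 0.0764 - 0.94000000 + 0.89820252 = 0.0346

Answer: Put price = 0.0346


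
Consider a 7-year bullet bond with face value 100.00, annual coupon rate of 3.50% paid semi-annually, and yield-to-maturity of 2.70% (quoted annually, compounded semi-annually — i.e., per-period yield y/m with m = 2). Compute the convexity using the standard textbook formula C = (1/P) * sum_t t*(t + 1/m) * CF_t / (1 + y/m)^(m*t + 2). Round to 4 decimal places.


Answer: Convexity = 44.2511

Derivation:
Coupon per period c = face * coupon_rate / m = 1.750000
Periods per year m = 2; per-period yield y/m = 0.013500
Number of cashflows N = 14
Cashflows (t years, CF_t, discount factor 1/(1+y/m)^(m*t), PV):
  t = 0.5000: CF_t = 1.750000, DF = 0.986680, PV = 1.726690
  t = 1.0000: CF_t = 1.750000, DF = 0.973537, PV = 1.703690
  t = 1.5000: CF_t = 1.750000, DF = 0.960569, PV = 1.680996
  t = 2.0000: CF_t = 1.750000, DF = 0.947774, PV = 1.658605
  t = 2.5000: CF_t = 1.750000, DF = 0.935150, PV = 1.636512
  t = 3.0000: CF_t = 1.750000, DF = 0.922694, PV = 1.614714
  t = 3.5000: CF_t = 1.750000, DF = 0.910403, PV = 1.593205
  t = 4.0000: CF_t = 1.750000, DF = 0.898276, PV = 1.571984
  t = 4.5000: CF_t = 1.750000, DF = 0.886311, PV = 1.551045
  t = 5.0000: CF_t = 1.750000, DF = 0.874505, PV = 1.530384
  t = 5.5000: CF_t = 1.750000, DF = 0.862857, PV = 1.509999
  t = 6.0000: CF_t = 1.750000, DF = 0.851363, PV = 1.489886
  t = 6.5000: CF_t = 1.750000, DF = 0.840023, PV = 1.470040
  t = 7.0000: CF_t = 101.750000, DF = 0.828834, PV = 84.333840
Price P = sum_t PV_t = 105.071591
Convexity numerator sum_t t*(t + 1/m) * CF_t / (1+y/m)^(m*t + 2):
  t = 0.5000: term = 0.840498
  t = 1.0000: term = 2.487908
  t = 1.5000: term = 4.909537
  t = 2.0000: term = 8.073569
  t = 2.5000: term = 11.949041
  t = 3.0000: term = 16.505828
  t = 3.5000: term = 21.714624
  t = 4.0000: term = 27.546918
  t = 4.5000: term = 33.974986
  t = 5.0000: term = 40.971862
  t = 5.5000: term = 48.511332
  t = 6.0000: term = 56.567907
  t = 6.5000: term = 65.116815
  t = 7.0000: term = 4310.361280
Convexity = (1/P) * sum = 4649.532106 / 105.071591 = 44.251087


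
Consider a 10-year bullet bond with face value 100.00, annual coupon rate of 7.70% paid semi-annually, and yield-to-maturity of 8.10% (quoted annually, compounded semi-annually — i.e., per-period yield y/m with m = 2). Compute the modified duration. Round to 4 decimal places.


Answer: Modified duration = 6.8305

Derivation:
Coupon per period c = face * coupon_rate / m = 3.850000
Periods per year m = 2; per-period yield y/m = 0.040500
Number of cashflows N = 20
Cashflows (t years, CF_t, discount factor 1/(1+y/m)^(m*t), PV):
  t = 0.5000: CF_t = 3.850000, DF = 0.961076, PV = 3.700144
  t = 1.0000: CF_t = 3.850000, DF = 0.923668, PV = 3.556121
  t = 1.5000: CF_t = 3.850000, DF = 0.887715, PV = 3.417704
  t = 2.0000: CF_t = 3.850000, DF = 0.853162, PV = 3.284675
  t = 2.5000: CF_t = 3.850000, DF = 0.819954, PV = 3.156824
  t = 3.0000: CF_t = 3.850000, DF = 0.788039, PV = 3.033949
  t = 3.5000: CF_t = 3.850000, DF = 0.757365, PV = 2.915856
  t = 4.0000: CF_t = 3.850000, DF = 0.727886, PV = 2.802361
  t = 4.5000: CF_t = 3.850000, DF = 0.699554, PV = 2.693283
  t = 5.0000: CF_t = 3.850000, DF = 0.672325, PV = 2.588451
  t = 5.5000: CF_t = 3.850000, DF = 0.646156, PV = 2.487699
  t = 6.0000: CF_t = 3.850000, DF = 0.621005, PV = 2.390869
  t = 6.5000: CF_t = 3.850000, DF = 0.596833, PV = 2.297807
  t = 7.0000: CF_t = 3.850000, DF = 0.573602, PV = 2.208369
  t = 7.5000: CF_t = 3.850000, DF = 0.551276, PV = 2.122411
  t = 8.0000: CF_t = 3.850000, DF = 0.529818, PV = 2.039799
  t = 8.5000: CF_t = 3.850000, DF = 0.509196, PV = 1.960403
  t = 9.0000: CF_t = 3.850000, DF = 0.489376, PV = 1.884097
  t = 9.5000: CF_t = 3.850000, DF = 0.470328, PV = 1.810761
  t = 10.0000: CF_t = 103.850000, DF = 0.452021, PV = 46.942348
Price P = sum_t PV_t = 97.293929
First compute Macaulay numerator sum_t t * PV_t:
  t * PV_t at t = 0.5000: 1.850072
  t * PV_t at t = 1.0000: 3.556121
  t * PV_t at t = 1.5000: 5.126556
  t * PV_t at t = 2.0000: 6.569350
  t * PV_t at t = 2.5000: 7.892059
  t * PV_t at t = 3.0000: 9.101846
  t * PV_t at t = 3.5000: 10.205498
  t * PV_t at t = 4.0000: 11.209443
  t * PV_t at t = 4.5000: 12.119773
  t * PV_t at t = 5.0000: 12.942253
  t * PV_t at t = 5.5000: 13.682343
  t * PV_t at t = 6.0000: 14.345212
  t * PV_t at t = 6.5000: 14.935748
  t * PV_t at t = 7.0000: 15.458580
  t * PV_t at t = 7.5000: 15.918082
  t * PV_t at t = 8.0000: 16.318392
  t * PV_t at t = 8.5000: 16.663423
  t * PV_t at t = 9.0000: 16.956871
  t * PV_t at t = 9.5000: 17.202229
  t * PV_t at t = 10.0000: 469.423481
Macaulay duration D = 691.477332 / 97.293929 = 7.107096
Modified duration = D / (1 + y/m) = 7.107096 / (1 + 0.040500) = 6.830463


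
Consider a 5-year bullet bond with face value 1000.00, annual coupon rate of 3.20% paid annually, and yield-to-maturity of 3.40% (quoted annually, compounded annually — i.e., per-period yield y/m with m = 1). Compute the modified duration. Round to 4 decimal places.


Coupon per period c = face * coupon_rate / m = 32.000000
Periods per year m = 1; per-period yield y/m = 0.034000
Number of cashflows N = 5
Cashflows (t years, CF_t, discount factor 1/(1+y/m)^(m*t), PV):
  t = 1.0000: CF_t = 32.000000, DF = 0.967118, PV = 30.947776
  t = 2.0000: CF_t = 32.000000, DF = 0.935317, PV = 29.930151
  t = 3.0000: CF_t = 32.000000, DF = 0.904562, PV = 28.945987
  t = 4.0000: CF_t = 32.000000, DF = 0.874818, PV = 27.994185
  t = 5.0000: CF_t = 1032.000000, DF = 0.846052, PV = 873.126166
Price P = sum_t PV_t = 990.944264
First compute Macaulay numerator sum_t t * PV_t:
  t * PV_t at t = 1.0000: 30.947776
  t * PV_t at t = 2.0000: 59.860301
  t * PV_t at t = 3.0000: 86.837961
  t * PV_t at t = 4.0000: 111.976739
  t * PV_t at t = 5.0000: 4365.630831
Macaulay duration D = 4655.253607 / 990.944264 = 4.697796
Modified duration = D / (1 + y/m) = 4.697796 / (1 + 0.034000) = 4.543323

Answer: Modified duration = 4.5433


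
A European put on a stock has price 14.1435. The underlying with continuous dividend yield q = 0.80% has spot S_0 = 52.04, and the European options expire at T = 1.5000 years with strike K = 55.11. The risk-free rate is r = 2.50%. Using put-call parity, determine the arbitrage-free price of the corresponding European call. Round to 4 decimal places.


Answer: Call price = 12.4811

Derivation:
Put-call parity: C - P = S_0 * exp(-qT) - K * exp(-rT).
S_0 * exp(-qT) = 52.0400 * 0.98807171 = 51.41925194
K * exp(-rT) = 55.1100 * 0.96319442 = 53.08164436
C = P + S*exp(-qT) - K*exp(-rT)
C = 14.1435 + 51.41925194 - 53.08164436 = 12.4811


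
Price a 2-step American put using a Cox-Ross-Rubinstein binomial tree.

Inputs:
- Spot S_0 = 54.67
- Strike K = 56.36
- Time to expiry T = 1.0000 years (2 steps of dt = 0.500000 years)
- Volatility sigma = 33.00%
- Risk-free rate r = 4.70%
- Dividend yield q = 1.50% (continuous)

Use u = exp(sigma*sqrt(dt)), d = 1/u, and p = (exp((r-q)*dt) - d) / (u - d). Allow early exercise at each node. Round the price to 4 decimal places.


dt = T/N = 0.500000
u = exp(sigma*sqrt(dt)) = 1.262817; d = 1/u = 0.791880
p = (exp((r-q)*dt) - d) / (u - d) = 0.476175
Discount per step: exp(-r*dt) = 0.976774
Stock lattice S(k, i) with i counting down-moves:
  k=0: S(0,0) = 54.6700
  k=1: S(1,0) = 69.0382; S(1,1) = 43.2921
  k=2: S(2,0) = 87.1827; S(2,1) = 54.6700; S(2,2) = 34.2821
Terminal payoffs V(N, i) = max(K - S_T, 0):
  V(2,0) = 0.000000; V(2,1) = 1.690000; V(2,2) = 22.077856
Backward induction: V(k, i) = exp(-r*dt) * [p * V(k+1, i) + (1-p) * V(k+1, i+1)]; then take max(V_cont, immediate exercise) for American.
  V(1,0) = exp(-r*dt) * [p*0.000000 + (1-p)*1.690000] = 0.864703; exercise = 0.000000; V(1,0) = max -> 0.864703
  V(1,1) = exp(-r*dt) * [p*1.690000 + (1-p)*22.077856] = 12.082370; exercise = 13.067913; V(1,1) = max -> 13.067913
  V(0,0) = exp(-r*dt) * [p*0.864703 + (1-p)*13.067913] = 7.088497; exercise = 1.690000; V(0,0) = max -> 7.088497

Answer: Price = V(0,0) = 7.0885
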